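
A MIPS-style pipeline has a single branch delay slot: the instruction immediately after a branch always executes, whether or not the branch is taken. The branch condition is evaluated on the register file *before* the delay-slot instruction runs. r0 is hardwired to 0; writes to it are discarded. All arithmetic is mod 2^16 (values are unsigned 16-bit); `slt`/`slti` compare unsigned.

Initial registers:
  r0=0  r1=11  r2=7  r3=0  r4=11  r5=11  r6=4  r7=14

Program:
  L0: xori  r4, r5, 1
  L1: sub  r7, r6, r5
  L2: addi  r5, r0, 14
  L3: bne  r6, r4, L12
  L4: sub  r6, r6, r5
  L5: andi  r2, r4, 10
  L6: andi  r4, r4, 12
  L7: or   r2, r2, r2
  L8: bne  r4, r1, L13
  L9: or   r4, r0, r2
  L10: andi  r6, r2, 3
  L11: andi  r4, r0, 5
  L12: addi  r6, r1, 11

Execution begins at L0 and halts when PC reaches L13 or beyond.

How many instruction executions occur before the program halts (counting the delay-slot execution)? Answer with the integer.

[0] xori  r4, r5, 1  →  {r0:0, r1:11, r2:7, r3:0, r4:10, r5:11, r6:4, r7:14}
[1] sub  r7, r6, r5  →  {r0:0, r1:11, r2:7, r3:0, r4:10, r5:11, r6:4, r7:65529}
[2] addi  r5, r0, 14  →  {r0:0, r1:11, r2:7, r3:0, r4:10, r5:14, r6:4, r7:65529}
[3] bne  r6, r4, L12  →  {r0:0, r1:11, r2:7, r3:0, r4:10, r5:14, r6:4, r7:65529}  ⟨branch taken⟩
[4] sub  r6, r6, r5  →  {r0:0, r1:11, r2:7, r3:0, r4:10, r5:14, r6:65526, r7:65529}
[12] addi  r6, r1, 11  →  {r0:0, r1:11, r2:7, r3:0, r4:10, r5:14, r6:22, r7:65529}

6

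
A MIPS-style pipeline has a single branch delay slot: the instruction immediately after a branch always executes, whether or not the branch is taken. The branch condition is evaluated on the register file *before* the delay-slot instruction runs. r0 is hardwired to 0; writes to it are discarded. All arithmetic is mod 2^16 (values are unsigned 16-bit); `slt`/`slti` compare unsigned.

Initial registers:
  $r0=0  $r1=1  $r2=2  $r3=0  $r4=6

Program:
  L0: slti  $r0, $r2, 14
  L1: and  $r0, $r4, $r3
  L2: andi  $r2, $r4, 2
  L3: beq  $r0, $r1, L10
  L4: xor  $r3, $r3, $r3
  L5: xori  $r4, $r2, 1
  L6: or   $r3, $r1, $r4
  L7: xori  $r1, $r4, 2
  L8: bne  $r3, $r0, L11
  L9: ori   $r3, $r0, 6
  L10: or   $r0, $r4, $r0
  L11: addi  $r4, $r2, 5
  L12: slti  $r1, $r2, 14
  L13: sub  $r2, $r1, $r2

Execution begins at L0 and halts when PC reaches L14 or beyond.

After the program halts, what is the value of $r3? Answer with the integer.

6

[0] slti  $r0, $r2, 14  →  {$r0:0, $r1:1, $r2:2, $r3:0, $r4:6}
[1] and  $r0, $r4, $r3  →  {$r0:0, $r1:1, $r2:2, $r3:0, $r4:6}
[2] andi  $r2, $r4, 2  →  {$r0:0, $r1:1, $r2:2, $r3:0, $r4:6}
[3] beq  $r0, $r1, L10  →  {$r0:0, $r1:1, $r2:2, $r3:0, $r4:6}  ⟨branch fallthrough⟩
[4] xor  $r3, $r3, $r3  →  {$r0:0, $r1:1, $r2:2, $r3:0, $r4:6}
[5] xori  $r4, $r2, 1  →  {$r0:0, $r1:1, $r2:2, $r3:0, $r4:3}
[6] or   $r3, $r1, $r4  →  {$r0:0, $r1:1, $r2:2, $r3:3, $r4:3}
[7] xori  $r1, $r4, 2  →  {$r0:0, $r1:1, $r2:2, $r3:3, $r4:3}
[8] bne  $r3, $r0, L11  →  {$r0:0, $r1:1, $r2:2, $r3:3, $r4:3}  ⟨branch taken⟩
[9] ori   $r3, $r0, 6  →  {$r0:0, $r1:1, $r2:2, $r3:6, $r4:3}
[11] addi  $r4, $r2, 5  →  {$r0:0, $r1:1, $r2:2, $r3:6, $r4:7}
[12] slti  $r1, $r2, 14  →  {$r0:0, $r1:1, $r2:2, $r3:6, $r4:7}
[13] sub  $r2, $r1, $r2  →  {$r0:0, $r1:1, $r2:65535, $r3:6, $r4:7}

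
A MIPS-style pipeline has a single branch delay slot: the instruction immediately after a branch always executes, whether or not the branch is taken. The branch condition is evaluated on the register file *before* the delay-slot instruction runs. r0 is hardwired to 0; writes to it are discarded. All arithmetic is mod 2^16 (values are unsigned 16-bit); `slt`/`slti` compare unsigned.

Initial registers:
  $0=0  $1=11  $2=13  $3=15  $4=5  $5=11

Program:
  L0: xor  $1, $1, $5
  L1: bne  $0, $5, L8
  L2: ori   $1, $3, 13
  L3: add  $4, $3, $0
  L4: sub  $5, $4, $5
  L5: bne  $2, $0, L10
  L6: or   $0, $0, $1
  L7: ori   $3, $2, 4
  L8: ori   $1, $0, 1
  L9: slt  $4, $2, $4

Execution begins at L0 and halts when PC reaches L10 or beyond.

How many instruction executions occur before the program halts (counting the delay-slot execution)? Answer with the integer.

5

  step pc=0: xor  $1, $1, $5  regs=(0,0,13,15,5,11)
  step pc=1: bne  $0, $5, L8  cond=T  regs=(0,0,13,15,5,11)
  step pc=2: ori   $1, $3, 13  regs=(0,15,13,15,5,11)
  step pc=8: ori   $1, $0, 1  regs=(0,1,13,15,5,11)
  step pc=9: slt  $4, $2, $4  regs=(0,1,13,15,0,11)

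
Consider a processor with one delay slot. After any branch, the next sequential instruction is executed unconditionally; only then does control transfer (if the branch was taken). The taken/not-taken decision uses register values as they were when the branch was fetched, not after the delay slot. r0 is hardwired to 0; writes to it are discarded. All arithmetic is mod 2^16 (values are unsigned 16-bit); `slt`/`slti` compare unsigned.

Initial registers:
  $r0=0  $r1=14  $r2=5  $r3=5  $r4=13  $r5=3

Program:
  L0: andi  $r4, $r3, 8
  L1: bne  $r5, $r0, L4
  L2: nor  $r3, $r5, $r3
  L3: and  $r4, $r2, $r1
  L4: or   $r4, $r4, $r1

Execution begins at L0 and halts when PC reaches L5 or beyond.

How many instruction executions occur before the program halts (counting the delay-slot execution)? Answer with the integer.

4

#0 andi  $r4, $r3, 8 ; 0/14/5/5/0/3
#1 bne  $r5, $r0, L4 ; 0/14/5/5/0/3 ; →target
#2 nor  $r3, $r5, $r3 ; 0/14/5/65528/0/3
#4 or   $r4, $r4, $r1 ; 0/14/5/65528/14/3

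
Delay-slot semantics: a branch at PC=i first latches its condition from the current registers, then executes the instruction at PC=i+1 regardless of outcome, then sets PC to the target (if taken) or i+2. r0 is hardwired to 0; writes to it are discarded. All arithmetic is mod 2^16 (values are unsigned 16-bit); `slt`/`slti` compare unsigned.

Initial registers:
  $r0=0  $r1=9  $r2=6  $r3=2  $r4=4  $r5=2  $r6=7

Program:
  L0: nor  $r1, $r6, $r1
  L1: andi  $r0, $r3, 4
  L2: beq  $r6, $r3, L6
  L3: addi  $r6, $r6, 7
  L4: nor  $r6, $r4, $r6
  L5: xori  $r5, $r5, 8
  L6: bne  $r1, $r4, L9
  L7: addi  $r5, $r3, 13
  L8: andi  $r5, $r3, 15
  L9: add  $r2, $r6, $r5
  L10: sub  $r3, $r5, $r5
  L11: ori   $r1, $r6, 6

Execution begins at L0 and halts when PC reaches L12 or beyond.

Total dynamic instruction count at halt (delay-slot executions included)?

PC=0  nor  $r1, $r6, $r1     | $r0=0 $r1=65520 $r2=6 $r3=2 $r4=4 $r5=2 $r6=7
PC=1  andi  $r0, $r3, 4      | $r0=0 $r1=65520 $r2=6 $r3=2 $r4=4 $r5=2 $r6=7
PC=2  beq  $r6, $r3, L6      | $r0=0 $r1=65520 $r2=6 $r3=2 $r4=4 $r5=2 $r6=7  [not taken]
PC=3  addi  $r6, $r6, 7      | $r0=0 $r1=65520 $r2=6 $r3=2 $r4=4 $r5=2 $r6=14
PC=4  nor  $r6, $r4, $r6     | $r0=0 $r1=65520 $r2=6 $r3=2 $r4=4 $r5=2 $r6=65521
PC=5  xori  $r5, $r5, 8      | $r0=0 $r1=65520 $r2=6 $r3=2 $r4=4 $r5=10 $r6=65521
PC=6  bne  $r1, $r4, L9      | $r0=0 $r1=65520 $r2=6 $r3=2 $r4=4 $r5=10 $r6=65521  [TAKEN]
PC=7  addi  $r5, $r3, 13     | $r0=0 $r1=65520 $r2=6 $r3=2 $r4=4 $r5=15 $r6=65521
PC=9  add  $r2, $r6, $r5     | $r0=0 $r1=65520 $r2=0 $r3=2 $r4=4 $r5=15 $r6=65521
PC=10 sub  $r3, $r5, $r5     | $r0=0 $r1=65520 $r2=0 $r3=0 $r4=4 $r5=15 $r6=65521
PC=11 ori   $r1, $r6, 6      | $r0=0 $r1=65527 $r2=0 $r3=0 $r4=4 $r5=15 $r6=65521

11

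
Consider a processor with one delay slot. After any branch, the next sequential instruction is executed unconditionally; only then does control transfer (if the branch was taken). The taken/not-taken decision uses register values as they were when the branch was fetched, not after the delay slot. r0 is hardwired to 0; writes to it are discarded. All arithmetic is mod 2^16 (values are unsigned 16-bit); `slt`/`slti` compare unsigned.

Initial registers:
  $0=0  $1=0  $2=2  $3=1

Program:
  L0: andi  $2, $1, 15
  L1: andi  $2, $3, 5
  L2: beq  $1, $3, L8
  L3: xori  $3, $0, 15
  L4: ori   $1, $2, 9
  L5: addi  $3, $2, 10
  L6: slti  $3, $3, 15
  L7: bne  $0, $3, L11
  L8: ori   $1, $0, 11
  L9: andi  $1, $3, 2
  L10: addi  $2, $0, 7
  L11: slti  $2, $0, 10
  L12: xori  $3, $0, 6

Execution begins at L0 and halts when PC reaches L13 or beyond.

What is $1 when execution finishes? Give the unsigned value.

11

#0 andi  $2, $1, 15 ; 0/0/0/1
#1 andi  $2, $3, 5 ; 0/0/1/1
#2 beq  $1, $3, L8 ; 0/0/1/1 ; →fallthru
#3 xori  $3, $0, 15 ; 0/0/1/15
#4 ori   $1, $2, 9 ; 0/9/1/15
#5 addi  $3, $2, 10 ; 0/9/1/11
#6 slti  $3, $3, 15 ; 0/9/1/1
#7 bne  $0, $3, L11 ; 0/9/1/1 ; →target
#8 ori   $1, $0, 11 ; 0/11/1/1
#11 slti  $2, $0, 10 ; 0/11/1/1
#12 xori  $3, $0, 6 ; 0/11/1/6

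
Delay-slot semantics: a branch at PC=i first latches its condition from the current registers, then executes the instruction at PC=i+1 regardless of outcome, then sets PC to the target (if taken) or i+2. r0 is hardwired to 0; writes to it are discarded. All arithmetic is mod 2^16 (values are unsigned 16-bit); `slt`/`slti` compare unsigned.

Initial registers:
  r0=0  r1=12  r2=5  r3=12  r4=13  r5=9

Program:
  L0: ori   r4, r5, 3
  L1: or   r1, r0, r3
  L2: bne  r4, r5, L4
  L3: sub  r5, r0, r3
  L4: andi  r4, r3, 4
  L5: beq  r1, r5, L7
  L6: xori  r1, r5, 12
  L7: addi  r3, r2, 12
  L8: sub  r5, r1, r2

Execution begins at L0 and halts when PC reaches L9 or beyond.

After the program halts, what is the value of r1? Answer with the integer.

#0 ori   r4, r5, 3 ; 0/12/5/12/11/9
#1 or   r1, r0, r3 ; 0/12/5/12/11/9
#2 bne  r4, r5, L4 ; 0/12/5/12/11/9 ; →target
#3 sub  r5, r0, r3 ; 0/12/5/12/11/65524
#4 andi  r4, r3, 4 ; 0/12/5/12/4/65524
#5 beq  r1, r5, L7 ; 0/12/5/12/4/65524 ; →fallthru
#6 xori  r1, r5, 12 ; 0/65528/5/12/4/65524
#7 addi  r3, r2, 12 ; 0/65528/5/17/4/65524
#8 sub  r5, r1, r2 ; 0/65528/5/17/4/65523

65528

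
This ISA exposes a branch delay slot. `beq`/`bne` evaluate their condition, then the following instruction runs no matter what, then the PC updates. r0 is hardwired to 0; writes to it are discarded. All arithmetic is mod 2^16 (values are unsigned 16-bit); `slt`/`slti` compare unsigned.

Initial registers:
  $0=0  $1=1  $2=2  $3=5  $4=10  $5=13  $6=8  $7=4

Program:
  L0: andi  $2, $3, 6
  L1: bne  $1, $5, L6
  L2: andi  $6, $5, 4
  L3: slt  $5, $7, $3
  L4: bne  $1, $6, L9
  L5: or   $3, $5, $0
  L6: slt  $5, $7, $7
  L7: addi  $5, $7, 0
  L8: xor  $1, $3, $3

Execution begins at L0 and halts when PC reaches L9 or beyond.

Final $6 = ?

4

[0] andi  $2, $3, 6  →  {$0:0, $1:1, $2:4, $3:5, $4:10, $5:13, $6:8, $7:4}
[1] bne  $1, $5, L6  →  {$0:0, $1:1, $2:4, $3:5, $4:10, $5:13, $6:8, $7:4}  ⟨branch taken⟩
[2] andi  $6, $5, 4  →  {$0:0, $1:1, $2:4, $3:5, $4:10, $5:13, $6:4, $7:4}
[6] slt  $5, $7, $7  →  {$0:0, $1:1, $2:4, $3:5, $4:10, $5:0, $6:4, $7:4}
[7] addi  $5, $7, 0  →  {$0:0, $1:1, $2:4, $3:5, $4:10, $5:4, $6:4, $7:4}
[8] xor  $1, $3, $3  →  {$0:0, $1:0, $2:4, $3:5, $4:10, $5:4, $6:4, $7:4}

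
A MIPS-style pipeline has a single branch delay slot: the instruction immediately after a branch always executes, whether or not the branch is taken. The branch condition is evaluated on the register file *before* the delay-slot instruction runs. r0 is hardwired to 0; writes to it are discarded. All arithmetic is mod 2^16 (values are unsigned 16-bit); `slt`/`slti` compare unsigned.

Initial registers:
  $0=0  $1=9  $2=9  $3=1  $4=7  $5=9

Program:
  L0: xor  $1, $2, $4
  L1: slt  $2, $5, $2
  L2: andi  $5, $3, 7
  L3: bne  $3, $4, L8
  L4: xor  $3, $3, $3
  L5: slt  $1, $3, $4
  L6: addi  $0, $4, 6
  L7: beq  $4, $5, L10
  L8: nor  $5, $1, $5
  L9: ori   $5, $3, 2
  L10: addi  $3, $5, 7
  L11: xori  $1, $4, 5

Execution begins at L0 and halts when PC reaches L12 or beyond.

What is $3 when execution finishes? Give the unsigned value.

#0 xor  $1, $2, $4 ; 0/14/9/1/7/9
#1 slt  $2, $5, $2 ; 0/14/0/1/7/9
#2 andi  $5, $3, 7 ; 0/14/0/1/7/1
#3 bne  $3, $4, L8 ; 0/14/0/1/7/1 ; →target
#4 xor  $3, $3, $3 ; 0/14/0/0/7/1
#8 nor  $5, $1, $5 ; 0/14/0/0/7/65520
#9 ori   $5, $3, 2 ; 0/14/0/0/7/2
#10 addi  $3, $5, 7 ; 0/14/0/9/7/2
#11 xori  $1, $4, 5 ; 0/2/0/9/7/2

9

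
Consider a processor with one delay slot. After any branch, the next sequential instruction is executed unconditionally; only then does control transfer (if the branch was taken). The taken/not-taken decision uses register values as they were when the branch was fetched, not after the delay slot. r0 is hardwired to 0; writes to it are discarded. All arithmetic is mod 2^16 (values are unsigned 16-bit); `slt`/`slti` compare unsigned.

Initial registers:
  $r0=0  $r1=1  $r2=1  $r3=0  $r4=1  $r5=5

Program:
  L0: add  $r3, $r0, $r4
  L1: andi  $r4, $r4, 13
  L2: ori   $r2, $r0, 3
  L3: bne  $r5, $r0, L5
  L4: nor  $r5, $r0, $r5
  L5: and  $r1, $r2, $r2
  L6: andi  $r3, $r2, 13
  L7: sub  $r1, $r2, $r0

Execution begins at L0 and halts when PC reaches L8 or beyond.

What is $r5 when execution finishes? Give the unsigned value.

65530

#0 add  $r3, $r0, $r4 ; 0/1/1/1/1/5
#1 andi  $r4, $r4, 13 ; 0/1/1/1/1/5
#2 ori   $r2, $r0, 3 ; 0/1/3/1/1/5
#3 bne  $r5, $r0, L5 ; 0/1/3/1/1/5 ; →target
#4 nor  $r5, $r0, $r5 ; 0/1/3/1/1/65530
#5 and  $r1, $r2, $r2 ; 0/3/3/1/1/65530
#6 andi  $r3, $r2, 13 ; 0/3/3/1/1/65530
#7 sub  $r1, $r2, $r0 ; 0/3/3/1/1/65530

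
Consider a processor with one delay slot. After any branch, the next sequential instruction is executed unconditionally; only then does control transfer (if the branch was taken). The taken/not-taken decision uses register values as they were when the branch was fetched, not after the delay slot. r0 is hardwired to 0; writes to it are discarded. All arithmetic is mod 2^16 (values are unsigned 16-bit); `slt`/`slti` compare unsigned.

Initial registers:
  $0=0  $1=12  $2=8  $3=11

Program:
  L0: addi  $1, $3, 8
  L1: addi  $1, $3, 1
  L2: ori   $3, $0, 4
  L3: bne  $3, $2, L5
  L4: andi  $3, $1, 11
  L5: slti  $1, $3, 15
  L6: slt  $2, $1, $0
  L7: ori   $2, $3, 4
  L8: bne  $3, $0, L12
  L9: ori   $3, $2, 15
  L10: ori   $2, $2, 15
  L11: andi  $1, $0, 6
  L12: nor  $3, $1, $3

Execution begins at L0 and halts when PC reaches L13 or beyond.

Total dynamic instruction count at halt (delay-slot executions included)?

PC=0  addi  $1, $3, 8        | $0=0 $1=19 $2=8 $3=11
PC=1  addi  $1, $3, 1        | $0=0 $1=12 $2=8 $3=11
PC=2  ori   $3, $0, 4        | $0=0 $1=12 $2=8 $3=4
PC=3  bne  $3, $2, L5        | $0=0 $1=12 $2=8 $3=4  [TAKEN]
PC=4  andi  $3, $1, 11       | $0=0 $1=12 $2=8 $3=8
PC=5  slti  $1, $3, 15       | $0=0 $1=1 $2=8 $3=8
PC=6  slt  $2, $1, $0        | $0=0 $1=1 $2=0 $3=8
PC=7  ori   $2, $3, 4        | $0=0 $1=1 $2=12 $3=8
PC=8  bne  $3, $0, L12       | $0=0 $1=1 $2=12 $3=8  [TAKEN]
PC=9  ori   $3, $2, 15       | $0=0 $1=1 $2=12 $3=15
PC=12 nor  $3, $1, $3        | $0=0 $1=1 $2=12 $3=65520

11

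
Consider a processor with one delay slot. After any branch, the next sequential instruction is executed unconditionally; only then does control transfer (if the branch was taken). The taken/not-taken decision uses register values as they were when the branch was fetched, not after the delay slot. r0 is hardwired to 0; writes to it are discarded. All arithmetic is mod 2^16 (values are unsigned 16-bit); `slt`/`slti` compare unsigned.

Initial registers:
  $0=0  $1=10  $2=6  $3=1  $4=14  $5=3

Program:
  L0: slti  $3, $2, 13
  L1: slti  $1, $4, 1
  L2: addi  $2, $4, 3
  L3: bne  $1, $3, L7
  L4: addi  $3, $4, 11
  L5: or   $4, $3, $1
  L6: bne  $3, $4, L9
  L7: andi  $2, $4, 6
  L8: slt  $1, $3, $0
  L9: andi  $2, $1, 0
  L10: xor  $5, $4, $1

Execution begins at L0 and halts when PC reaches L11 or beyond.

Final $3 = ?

25

PC=0  slti  $3, $2, 13       | $0=0 $1=10 $2=6 $3=1 $4=14 $5=3
PC=1  slti  $1, $4, 1        | $0=0 $1=0 $2=6 $3=1 $4=14 $5=3
PC=2  addi  $2, $4, 3        | $0=0 $1=0 $2=17 $3=1 $4=14 $5=3
PC=3  bne  $1, $3, L7        | $0=0 $1=0 $2=17 $3=1 $4=14 $5=3  [TAKEN]
PC=4  addi  $3, $4, 11       | $0=0 $1=0 $2=17 $3=25 $4=14 $5=3
PC=7  andi  $2, $4, 6        | $0=0 $1=0 $2=6 $3=25 $4=14 $5=3
PC=8  slt  $1, $3, $0        | $0=0 $1=0 $2=6 $3=25 $4=14 $5=3
PC=9  andi  $2, $1, 0        | $0=0 $1=0 $2=0 $3=25 $4=14 $5=3
PC=10 xor  $5, $4, $1        | $0=0 $1=0 $2=0 $3=25 $4=14 $5=14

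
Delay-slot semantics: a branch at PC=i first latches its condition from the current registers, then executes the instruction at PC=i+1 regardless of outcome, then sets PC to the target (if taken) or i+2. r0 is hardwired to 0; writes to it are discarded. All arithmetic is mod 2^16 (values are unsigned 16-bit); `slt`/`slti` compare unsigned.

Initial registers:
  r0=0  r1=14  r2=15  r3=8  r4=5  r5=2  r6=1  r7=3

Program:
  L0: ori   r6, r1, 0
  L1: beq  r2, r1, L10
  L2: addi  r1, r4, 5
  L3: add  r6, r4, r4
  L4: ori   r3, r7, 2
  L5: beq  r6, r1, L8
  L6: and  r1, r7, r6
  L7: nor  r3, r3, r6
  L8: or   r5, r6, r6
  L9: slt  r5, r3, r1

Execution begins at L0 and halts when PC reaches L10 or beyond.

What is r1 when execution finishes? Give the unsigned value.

2

[0] ori   r6, r1, 0  →  {r0:0, r1:14, r2:15, r3:8, r4:5, r5:2, r6:14, r7:3}
[1] beq  r2, r1, L10  →  {r0:0, r1:14, r2:15, r3:8, r4:5, r5:2, r6:14, r7:3}  ⟨branch fallthrough⟩
[2] addi  r1, r4, 5  →  {r0:0, r1:10, r2:15, r3:8, r4:5, r5:2, r6:14, r7:3}
[3] add  r6, r4, r4  →  {r0:0, r1:10, r2:15, r3:8, r4:5, r5:2, r6:10, r7:3}
[4] ori   r3, r7, 2  →  {r0:0, r1:10, r2:15, r3:3, r4:5, r5:2, r6:10, r7:3}
[5] beq  r6, r1, L8  →  {r0:0, r1:10, r2:15, r3:3, r4:5, r5:2, r6:10, r7:3}  ⟨branch taken⟩
[6] and  r1, r7, r6  →  {r0:0, r1:2, r2:15, r3:3, r4:5, r5:2, r6:10, r7:3}
[8] or   r5, r6, r6  →  {r0:0, r1:2, r2:15, r3:3, r4:5, r5:10, r6:10, r7:3}
[9] slt  r5, r3, r1  →  {r0:0, r1:2, r2:15, r3:3, r4:5, r5:0, r6:10, r7:3}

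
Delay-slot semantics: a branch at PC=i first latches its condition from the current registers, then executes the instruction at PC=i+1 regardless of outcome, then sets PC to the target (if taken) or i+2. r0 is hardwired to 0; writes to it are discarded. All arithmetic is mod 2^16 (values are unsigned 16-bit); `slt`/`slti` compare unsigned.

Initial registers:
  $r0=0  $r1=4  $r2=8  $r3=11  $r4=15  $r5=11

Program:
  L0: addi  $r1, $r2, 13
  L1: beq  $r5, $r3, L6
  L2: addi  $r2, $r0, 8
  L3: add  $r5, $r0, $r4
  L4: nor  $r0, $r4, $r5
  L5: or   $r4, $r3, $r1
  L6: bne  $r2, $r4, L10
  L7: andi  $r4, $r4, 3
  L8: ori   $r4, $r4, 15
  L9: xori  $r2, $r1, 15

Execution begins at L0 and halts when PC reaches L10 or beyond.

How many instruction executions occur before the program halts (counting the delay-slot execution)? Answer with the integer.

PC=0  addi  $r1, $r2, 13     | $r0=0 $r1=21 $r2=8 $r3=11 $r4=15 $r5=11
PC=1  beq  $r5, $r3, L6      | $r0=0 $r1=21 $r2=8 $r3=11 $r4=15 $r5=11  [TAKEN]
PC=2  addi  $r2, $r0, 8      | $r0=0 $r1=21 $r2=8 $r3=11 $r4=15 $r5=11
PC=6  bne  $r2, $r4, L10     | $r0=0 $r1=21 $r2=8 $r3=11 $r4=15 $r5=11  [TAKEN]
PC=7  andi  $r4, $r4, 3      | $r0=0 $r1=21 $r2=8 $r3=11 $r4=3 $r5=11

5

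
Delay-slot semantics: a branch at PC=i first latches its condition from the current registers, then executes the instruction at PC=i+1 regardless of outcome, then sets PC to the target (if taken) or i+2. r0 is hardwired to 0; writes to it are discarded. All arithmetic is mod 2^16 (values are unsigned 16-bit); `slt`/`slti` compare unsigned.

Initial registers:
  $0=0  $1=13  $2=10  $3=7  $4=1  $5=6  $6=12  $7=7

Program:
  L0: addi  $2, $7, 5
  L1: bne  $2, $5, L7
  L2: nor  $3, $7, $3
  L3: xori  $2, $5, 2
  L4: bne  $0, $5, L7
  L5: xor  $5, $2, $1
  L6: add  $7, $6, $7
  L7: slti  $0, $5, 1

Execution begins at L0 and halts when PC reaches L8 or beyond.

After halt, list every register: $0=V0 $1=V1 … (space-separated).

$0=0 $1=13 $2=12 $3=65528 $4=1 $5=6 $6=12 $7=7

[0] addi  $2, $7, 5  →  {$0:0, $1:13, $2:12, $3:7, $4:1, $5:6, $6:12, $7:7}
[1] bne  $2, $5, L7  →  {$0:0, $1:13, $2:12, $3:7, $4:1, $5:6, $6:12, $7:7}  ⟨branch taken⟩
[2] nor  $3, $7, $3  →  {$0:0, $1:13, $2:12, $3:65528, $4:1, $5:6, $6:12, $7:7}
[7] slti  $0, $5, 1  →  {$0:0, $1:13, $2:12, $3:65528, $4:1, $5:6, $6:12, $7:7}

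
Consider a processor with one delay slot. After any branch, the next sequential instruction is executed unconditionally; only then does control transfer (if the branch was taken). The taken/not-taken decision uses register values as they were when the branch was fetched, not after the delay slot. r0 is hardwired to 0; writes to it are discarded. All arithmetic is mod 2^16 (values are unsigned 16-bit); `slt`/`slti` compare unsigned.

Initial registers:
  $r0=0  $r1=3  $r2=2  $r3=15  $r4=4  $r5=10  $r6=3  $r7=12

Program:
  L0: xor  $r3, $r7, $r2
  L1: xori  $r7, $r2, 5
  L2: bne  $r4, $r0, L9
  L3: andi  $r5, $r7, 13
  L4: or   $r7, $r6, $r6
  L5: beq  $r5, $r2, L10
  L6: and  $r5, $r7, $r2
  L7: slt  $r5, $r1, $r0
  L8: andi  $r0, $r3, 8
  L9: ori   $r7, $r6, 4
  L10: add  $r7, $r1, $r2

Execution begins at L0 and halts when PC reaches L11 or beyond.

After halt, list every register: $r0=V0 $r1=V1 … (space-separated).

$r0=0 $r1=3 $r2=2 $r3=14 $r4=4 $r5=5 $r6=3 $r7=5

#0 xor  $r3, $r7, $r2 ; 0/3/2/14/4/10/3/12
#1 xori  $r7, $r2, 5 ; 0/3/2/14/4/10/3/7
#2 bne  $r4, $r0, L9 ; 0/3/2/14/4/10/3/7 ; →target
#3 andi  $r5, $r7, 13 ; 0/3/2/14/4/5/3/7
#9 ori   $r7, $r6, 4 ; 0/3/2/14/4/5/3/7
#10 add  $r7, $r1, $r2 ; 0/3/2/14/4/5/3/5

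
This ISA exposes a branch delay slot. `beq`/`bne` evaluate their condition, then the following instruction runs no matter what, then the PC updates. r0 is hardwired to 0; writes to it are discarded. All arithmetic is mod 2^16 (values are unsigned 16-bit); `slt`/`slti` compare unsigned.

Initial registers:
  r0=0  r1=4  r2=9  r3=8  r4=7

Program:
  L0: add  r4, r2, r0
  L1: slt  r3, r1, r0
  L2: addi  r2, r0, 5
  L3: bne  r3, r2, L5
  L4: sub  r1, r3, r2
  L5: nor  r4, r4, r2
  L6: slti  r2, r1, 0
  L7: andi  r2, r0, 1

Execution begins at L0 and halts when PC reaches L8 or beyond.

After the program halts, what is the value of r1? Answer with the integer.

  step pc=0: add  r4, r2, r0  regs=(0,4,9,8,9)
  step pc=1: slt  r3, r1, r0  regs=(0,4,9,0,9)
  step pc=2: addi  r2, r0, 5  regs=(0,4,5,0,9)
  step pc=3: bne  r3, r2, L5  cond=T  regs=(0,4,5,0,9)
  step pc=4: sub  r1, r3, r2  regs=(0,65531,5,0,9)
  step pc=5: nor  r4, r4, r2  regs=(0,65531,5,0,65522)
  step pc=6: slti  r2, r1, 0  regs=(0,65531,0,0,65522)
  step pc=7: andi  r2, r0, 1  regs=(0,65531,0,0,65522)

65531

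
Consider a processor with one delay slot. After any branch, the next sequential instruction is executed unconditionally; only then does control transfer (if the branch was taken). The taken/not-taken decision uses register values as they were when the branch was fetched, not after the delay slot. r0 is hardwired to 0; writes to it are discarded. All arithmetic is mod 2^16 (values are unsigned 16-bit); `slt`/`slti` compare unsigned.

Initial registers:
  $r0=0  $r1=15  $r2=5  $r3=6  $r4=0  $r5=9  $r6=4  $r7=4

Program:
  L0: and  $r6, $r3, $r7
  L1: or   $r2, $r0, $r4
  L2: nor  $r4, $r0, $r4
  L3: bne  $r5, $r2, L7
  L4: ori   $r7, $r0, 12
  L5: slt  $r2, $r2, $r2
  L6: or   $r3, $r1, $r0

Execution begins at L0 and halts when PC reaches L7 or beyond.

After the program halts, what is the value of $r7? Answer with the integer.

[0] and  $r6, $r3, $r7  →  {$r0:0, $r1:15, $r2:5, $r3:6, $r4:0, $r5:9, $r6:4, $r7:4}
[1] or   $r2, $r0, $r4  →  {$r0:0, $r1:15, $r2:0, $r3:6, $r4:0, $r5:9, $r6:4, $r7:4}
[2] nor  $r4, $r0, $r4  →  {$r0:0, $r1:15, $r2:0, $r3:6, $r4:65535, $r5:9, $r6:4, $r7:4}
[3] bne  $r5, $r2, L7  →  {$r0:0, $r1:15, $r2:0, $r3:6, $r4:65535, $r5:9, $r6:4, $r7:4}  ⟨branch taken⟩
[4] ori   $r7, $r0, 12  →  {$r0:0, $r1:15, $r2:0, $r3:6, $r4:65535, $r5:9, $r6:4, $r7:12}

12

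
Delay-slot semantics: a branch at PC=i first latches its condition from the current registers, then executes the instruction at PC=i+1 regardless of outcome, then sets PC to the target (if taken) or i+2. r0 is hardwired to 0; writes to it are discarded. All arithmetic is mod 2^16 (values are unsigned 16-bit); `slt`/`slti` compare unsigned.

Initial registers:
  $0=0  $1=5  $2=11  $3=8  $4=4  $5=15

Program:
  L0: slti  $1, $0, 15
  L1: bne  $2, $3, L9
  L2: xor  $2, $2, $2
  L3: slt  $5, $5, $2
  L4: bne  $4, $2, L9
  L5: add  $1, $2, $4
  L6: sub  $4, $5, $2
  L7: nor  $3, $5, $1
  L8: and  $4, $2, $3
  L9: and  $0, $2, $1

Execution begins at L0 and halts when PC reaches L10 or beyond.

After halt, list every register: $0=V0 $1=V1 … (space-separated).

$0=0 $1=1 $2=0 $3=8 $4=4 $5=15

PC=0  slti  $1, $0, 15       | $0=0 $1=1 $2=11 $3=8 $4=4 $5=15
PC=1  bne  $2, $3, L9        | $0=0 $1=1 $2=11 $3=8 $4=4 $5=15  [TAKEN]
PC=2  xor  $2, $2, $2        | $0=0 $1=1 $2=0 $3=8 $4=4 $5=15
PC=9  and  $0, $2, $1        | $0=0 $1=1 $2=0 $3=8 $4=4 $5=15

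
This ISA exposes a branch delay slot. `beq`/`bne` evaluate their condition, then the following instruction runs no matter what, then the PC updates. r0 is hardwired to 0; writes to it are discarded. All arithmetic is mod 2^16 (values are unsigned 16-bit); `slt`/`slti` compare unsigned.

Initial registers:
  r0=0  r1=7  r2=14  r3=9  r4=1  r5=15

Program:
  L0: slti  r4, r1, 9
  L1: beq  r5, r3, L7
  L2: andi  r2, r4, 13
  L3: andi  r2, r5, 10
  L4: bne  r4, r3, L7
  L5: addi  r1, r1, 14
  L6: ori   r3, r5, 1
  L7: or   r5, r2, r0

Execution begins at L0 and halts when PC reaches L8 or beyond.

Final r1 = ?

  step pc=0: slti  r4, r1, 9  regs=(0,7,14,9,1,15)
  step pc=1: beq  r5, r3, L7  cond=F  regs=(0,7,14,9,1,15)
  step pc=2: andi  r2, r4, 13  regs=(0,7,1,9,1,15)
  step pc=3: andi  r2, r5, 10  regs=(0,7,10,9,1,15)
  step pc=4: bne  r4, r3, L7  cond=T  regs=(0,7,10,9,1,15)
  step pc=5: addi  r1, r1, 14  regs=(0,21,10,9,1,15)
  step pc=7: or   r5, r2, r0  regs=(0,21,10,9,1,10)

21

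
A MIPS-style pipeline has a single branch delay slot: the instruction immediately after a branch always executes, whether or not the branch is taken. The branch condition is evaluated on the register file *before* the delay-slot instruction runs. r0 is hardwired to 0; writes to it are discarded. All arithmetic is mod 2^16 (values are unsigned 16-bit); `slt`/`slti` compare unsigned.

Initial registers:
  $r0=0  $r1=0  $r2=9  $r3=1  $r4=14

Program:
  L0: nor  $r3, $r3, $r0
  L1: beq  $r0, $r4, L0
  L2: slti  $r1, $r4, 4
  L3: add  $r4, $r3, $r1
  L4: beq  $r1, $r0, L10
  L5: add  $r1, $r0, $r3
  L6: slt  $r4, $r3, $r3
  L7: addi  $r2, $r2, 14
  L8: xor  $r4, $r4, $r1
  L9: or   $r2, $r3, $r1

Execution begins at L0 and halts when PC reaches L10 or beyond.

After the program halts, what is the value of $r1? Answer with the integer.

65534

PC=0  nor  $r3, $r3, $r0     | $r0=0 $r1=0 $r2=9 $r3=65534 $r4=14
PC=1  beq  $r0, $r4, L0      | $r0=0 $r1=0 $r2=9 $r3=65534 $r4=14  [not taken]
PC=2  slti  $r1, $r4, 4      | $r0=0 $r1=0 $r2=9 $r3=65534 $r4=14
PC=3  add  $r4, $r3, $r1     | $r0=0 $r1=0 $r2=9 $r3=65534 $r4=65534
PC=4  beq  $r1, $r0, L10     | $r0=0 $r1=0 $r2=9 $r3=65534 $r4=65534  [TAKEN]
PC=5  add  $r1, $r0, $r3     | $r0=0 $r1=65534 $r2=9 $r3=65534 $r4=65534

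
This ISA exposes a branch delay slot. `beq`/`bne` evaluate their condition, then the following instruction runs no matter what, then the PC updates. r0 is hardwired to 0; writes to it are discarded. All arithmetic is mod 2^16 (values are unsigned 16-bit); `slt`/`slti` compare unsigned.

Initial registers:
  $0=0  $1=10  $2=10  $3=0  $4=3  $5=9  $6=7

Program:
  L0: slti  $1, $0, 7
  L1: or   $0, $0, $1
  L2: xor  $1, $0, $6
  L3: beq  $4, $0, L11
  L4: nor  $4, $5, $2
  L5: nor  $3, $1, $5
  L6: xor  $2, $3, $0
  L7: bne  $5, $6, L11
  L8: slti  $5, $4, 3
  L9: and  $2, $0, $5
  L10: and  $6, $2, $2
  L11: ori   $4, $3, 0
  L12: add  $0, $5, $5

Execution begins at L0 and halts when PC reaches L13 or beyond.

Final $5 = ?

0

[0] slti  $1, $0, 7  →  {$0:0, $1:1, $2:10, $3:0, $4:3, $5:9, $6:7}
[1] or   $0, $0, $1  →  {$0:0, $1:1, $2:10, $3:0, $4:3, $5:9, $6:7}
[2] xor  $1, $0, $6  →  {$0:0, $1:7, $2:10, $3:0, $4:3, $5:9, $6:7}
[3] beq  $4, $0, L11  →  {$0:0, $1:7, $2:10, $3:0, $4:3, $5:9, $6:7}  ⟨branch fallthrough⟩
[4] nor  $4, $5, $2  →  {$0:0, $1:7, $2:10, $3:0, $4:65524, $5:9, $6:7}
[5] nor  $3, $1, $5  →  {$0:0, $1:7, $2:10, $3:65520, $4:65524, $5:9, $6:7}
[6] xor  $2, $3, $0  →  {$0:0, $1:7, $2:65520, $3:65520, $4:65524, $5:9, $6:7}
[7] bne  $5, $6, L11  →  {$0:0, $1:7, $2:65520, $3:65520, $4:65524, $5:9, $6:7}  ⟨branch taken⟩
[8] slti  $5, $4, 3  →  {$0:0, $1:7, $2:65520, $3:65520, $4:65524, $5:0, $6:7}
[11] ori   $4, $3, 0  →  {$0:0, $1:7, $2:65520, $3:65520, $4:65520, $5:0, $6:7}
[12] add  $0, $5, $5  →  {$0:0, $1:7, $2:65520, $3:65520, $4:65520, $5:0, $6:7}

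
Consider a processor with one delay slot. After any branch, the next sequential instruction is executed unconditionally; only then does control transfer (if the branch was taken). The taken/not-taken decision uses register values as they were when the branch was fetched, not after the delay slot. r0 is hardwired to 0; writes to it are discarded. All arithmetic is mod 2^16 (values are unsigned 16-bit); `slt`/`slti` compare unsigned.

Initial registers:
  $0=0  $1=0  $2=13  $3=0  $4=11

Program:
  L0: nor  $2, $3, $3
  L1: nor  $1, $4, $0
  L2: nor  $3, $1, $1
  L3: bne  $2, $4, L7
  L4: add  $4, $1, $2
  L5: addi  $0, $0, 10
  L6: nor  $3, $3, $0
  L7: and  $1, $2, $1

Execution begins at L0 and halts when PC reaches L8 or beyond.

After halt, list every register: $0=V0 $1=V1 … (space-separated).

PC=0  nor  $2, $3, $3        | $0=0 $1=0 $2=65535 $3=0 $4=11
PC=1  nor  $1, $4, $0        | $0=0 $1=65524 $2=65535 $3=0 $4=11
PC=2  nor  $3, $1, $1        | $0=0 $1=65524 $2=65535 $3=11 $4=11
PC=3  bne  $2, $4, L7        | $0=0 $1=65524 $2=65535 $3=11 $4=11  [TAKEN]
PC=4  add  $4, $1, $2        | $0=0 $1=65524 $2=65535 $3=11 $4=65523
PC=7  and  $1, $2, $1        | $0=0 $1=65524 $2=65535 $3=11 $4=65523

$0=0 $1=65524 $2=65535 $3=11 $4=65523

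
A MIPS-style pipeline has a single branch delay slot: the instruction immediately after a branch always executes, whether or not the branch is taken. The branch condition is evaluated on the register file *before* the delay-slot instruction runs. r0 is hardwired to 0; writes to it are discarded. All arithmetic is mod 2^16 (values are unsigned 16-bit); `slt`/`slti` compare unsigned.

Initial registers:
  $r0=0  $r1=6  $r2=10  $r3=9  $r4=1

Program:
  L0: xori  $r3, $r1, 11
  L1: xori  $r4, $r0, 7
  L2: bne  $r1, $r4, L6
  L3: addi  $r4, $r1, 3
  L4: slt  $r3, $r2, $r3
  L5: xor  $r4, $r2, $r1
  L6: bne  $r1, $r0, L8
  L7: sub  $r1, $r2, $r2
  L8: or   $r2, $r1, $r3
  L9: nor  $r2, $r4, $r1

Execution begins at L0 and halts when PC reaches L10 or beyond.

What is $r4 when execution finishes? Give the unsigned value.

#0 xori  $r3, $r1, 11 ; 0/6/10/13/1
#1 xori  $r4, $r0, 7 ; 0/6/10/13/7
#2 bne  $r1, $r4, L6 ; 0/6/10/13/7 ; →target
#3 addi  $r4, $r1, 3 ; 0/6/10/13/9
#6 bne  $r1, $r0, L8 ; 0/6/10/13/9 ; →target
#7 sub  $r1, $r2, $r2 ; 0/0/10/13/9
#8 or   $r2, $r1, $r3 ; 0/0/13/13/9
#9 nor  $r2, $r4, $r1 ; 0/0/65526/13/9

9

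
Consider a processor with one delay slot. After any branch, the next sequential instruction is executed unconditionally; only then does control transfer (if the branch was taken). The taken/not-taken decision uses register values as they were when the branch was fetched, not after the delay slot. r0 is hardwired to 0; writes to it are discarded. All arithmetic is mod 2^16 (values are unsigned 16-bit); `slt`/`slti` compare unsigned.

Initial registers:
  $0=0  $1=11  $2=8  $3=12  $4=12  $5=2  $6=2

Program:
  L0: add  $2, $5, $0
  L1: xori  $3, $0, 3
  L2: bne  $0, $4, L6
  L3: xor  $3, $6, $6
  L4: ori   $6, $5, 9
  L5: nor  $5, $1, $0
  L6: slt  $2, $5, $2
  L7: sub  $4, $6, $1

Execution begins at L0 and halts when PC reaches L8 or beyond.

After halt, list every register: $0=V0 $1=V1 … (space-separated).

$0=0 $1=11 $2=0 $3=0 $4=65527 $5=2 $6=2

  step pc=0: add  $2, $5, $0  regs=(0,11,2,12,12,2,2)
  step pc=1: xori  $3, $0, 3  regs=(0,11,2,3,12,2,2)
  step pc=2: bne  $0, $4, L6  cond=T  regs=(0,11,2,3,12,2,2)
  step pc=3: xor  $3, $6, $6  regs=(0,11,2,0,12,2,2)
  step pc=6: slt  $2, $5, $2  regs=(0,11,0,0,12,2,2)
  step pc=7: sub  $4, $6, $1  regs=(0,11,0,0,65527,2,2)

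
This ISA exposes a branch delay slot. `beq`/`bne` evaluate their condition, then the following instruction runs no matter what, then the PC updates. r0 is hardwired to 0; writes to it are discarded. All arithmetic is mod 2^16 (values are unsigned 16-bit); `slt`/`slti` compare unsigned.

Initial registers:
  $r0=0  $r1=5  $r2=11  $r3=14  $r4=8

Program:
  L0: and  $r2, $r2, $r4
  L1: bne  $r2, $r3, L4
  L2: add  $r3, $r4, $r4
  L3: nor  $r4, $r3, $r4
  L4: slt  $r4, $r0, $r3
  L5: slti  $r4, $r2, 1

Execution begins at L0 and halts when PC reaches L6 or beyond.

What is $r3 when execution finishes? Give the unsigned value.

[0] and  $r2, $r2, $r4  →  {$r0:0, $r1:5, $r2:8, $r3:14, $r4:8}
[1] bne  $r2, $r3, L4  →  {$r0:0, $r1:5, $r2:8, $r3:14, $r4:8}  ⟨branch taken⟩
[2] add  $r3, $r4, $r4  →  {$r0:0, $r1:5, $r2:8, $r3:16, $r4:8}
[4] slt  $r4, $r0, $r3  →  {$r0:0, $r1:5, $r2:8, $r3:16, $r4:1}
[5] slti  $r4, $r2, 1  →  {$r0:0, $r1:5, $r2:8, $r3:16, $r4:0}

16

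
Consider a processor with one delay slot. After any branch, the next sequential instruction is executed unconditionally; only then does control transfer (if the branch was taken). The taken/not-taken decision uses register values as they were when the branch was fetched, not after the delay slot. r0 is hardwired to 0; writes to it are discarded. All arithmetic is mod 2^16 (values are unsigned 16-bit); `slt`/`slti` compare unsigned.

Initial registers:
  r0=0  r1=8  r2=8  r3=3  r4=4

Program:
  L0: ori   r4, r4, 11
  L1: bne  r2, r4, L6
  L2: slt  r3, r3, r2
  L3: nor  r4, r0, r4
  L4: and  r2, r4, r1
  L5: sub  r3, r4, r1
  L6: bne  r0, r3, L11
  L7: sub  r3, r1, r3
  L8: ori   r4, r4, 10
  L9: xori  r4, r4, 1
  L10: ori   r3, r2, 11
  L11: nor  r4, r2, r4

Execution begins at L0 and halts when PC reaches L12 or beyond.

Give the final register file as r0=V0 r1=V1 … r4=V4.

#0 ori   r4, r4, 11 ; 0/8/8/3/15
#1 bne  r2, r4, L6 ; 0/8/8/3/15 ; →target
#2 slt  r3, r3, r2 ; 0/8/8/1/15
#6 bne  r0, r3, L11 ; 0/8/8/1/15 ; →target
#7 sub  r3, r1, r3 ; 0/8/8/7/15
#11 nor  r4, r2, r4 ; 0/8/8/7/65520

r0=0 r1=8 r2=8 r3=7 r4=65520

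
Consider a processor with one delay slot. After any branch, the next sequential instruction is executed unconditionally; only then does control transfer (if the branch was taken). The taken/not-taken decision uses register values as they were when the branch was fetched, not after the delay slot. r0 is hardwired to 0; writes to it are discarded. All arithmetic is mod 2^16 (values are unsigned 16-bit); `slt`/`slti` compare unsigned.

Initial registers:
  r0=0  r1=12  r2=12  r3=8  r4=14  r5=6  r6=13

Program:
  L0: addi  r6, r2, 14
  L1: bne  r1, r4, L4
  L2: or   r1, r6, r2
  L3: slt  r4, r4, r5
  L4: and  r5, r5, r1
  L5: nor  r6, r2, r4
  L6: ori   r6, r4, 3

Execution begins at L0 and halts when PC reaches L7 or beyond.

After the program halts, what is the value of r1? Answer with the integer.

30

  step pc=0: addi  r6, r2, 14  regs=(0,12,12,8,14,6,26)
  step pc=1: bne  r1, r4, L4  cond=T  regs=(0,12,12,8,14,6,26)
  step pc=2: or   r1, r6, r2  regs=(0,30,12,8,14,6,26)
  step pc=4: and  r5, r5, r1  regs=(0,30,12,8,14,6,26)
  step pc=5: nor  r6, r2, r4  regs=(0,30,12,8,14,6,65521)
  step pc=6: ori   r6, r4, 3  regs=(0,30,12,8,14,6,15)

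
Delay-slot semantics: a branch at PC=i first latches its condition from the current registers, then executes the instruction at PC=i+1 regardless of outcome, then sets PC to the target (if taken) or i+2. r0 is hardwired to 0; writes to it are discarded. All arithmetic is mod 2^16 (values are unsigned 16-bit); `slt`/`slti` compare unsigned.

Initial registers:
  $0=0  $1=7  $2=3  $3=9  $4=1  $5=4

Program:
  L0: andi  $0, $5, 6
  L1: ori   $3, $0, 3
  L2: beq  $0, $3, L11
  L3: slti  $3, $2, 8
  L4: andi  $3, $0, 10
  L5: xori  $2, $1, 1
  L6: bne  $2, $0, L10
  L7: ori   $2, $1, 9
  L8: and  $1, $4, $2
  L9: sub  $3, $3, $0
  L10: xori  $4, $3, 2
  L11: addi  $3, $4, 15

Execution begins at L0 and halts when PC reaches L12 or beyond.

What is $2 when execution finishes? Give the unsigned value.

15

[0] andi  $0, $5, 6  →  {$0:0, $1:7, $2:3, $3:9, $4:1, $5:4}
[1] ori   $3, $0, 3  →  {$0:0, $1:7, $2:3, $3:3, $4:1, $5:4}
[2] beq  $0, $3, L11  →  {$0:0, $1:7, $2:3, $3:3, $4:1, $5:4}  ⟨branch fallthrough⟩
[3] slti  $3, $2, 8  →  {$0:0, $1:7, $2:3, $3:1, $4:1, $5:4}
[4] andi  $3, $0, 10  →  {$0:0, $1:7, $2:3, $3:0, $4:1, $5:4}
[5] xori  $2, $1, 1  →  {$0:0, $1:7, $2:6, $3:0, $4:1, $5:4}
[6] bne  $2, $0, L10  →  {$0:0, $1:7, $2:6, $3:0, $4:1, $5:4}  ⟨branch taken⟩
[7] ori   $2, $1, 9  →  {$0:0, $1:7, $2:15, $3:0, $4:1, $5:4}
[10] xori  $4, $3, 2  →  {$0:0, $1:7, $2:15, $3:0, $4:2, $5:4}
[11] addi  $3, $4, 15  →  {$0:0, $1:7, $2:15, $3:17, $4:2, $5:4}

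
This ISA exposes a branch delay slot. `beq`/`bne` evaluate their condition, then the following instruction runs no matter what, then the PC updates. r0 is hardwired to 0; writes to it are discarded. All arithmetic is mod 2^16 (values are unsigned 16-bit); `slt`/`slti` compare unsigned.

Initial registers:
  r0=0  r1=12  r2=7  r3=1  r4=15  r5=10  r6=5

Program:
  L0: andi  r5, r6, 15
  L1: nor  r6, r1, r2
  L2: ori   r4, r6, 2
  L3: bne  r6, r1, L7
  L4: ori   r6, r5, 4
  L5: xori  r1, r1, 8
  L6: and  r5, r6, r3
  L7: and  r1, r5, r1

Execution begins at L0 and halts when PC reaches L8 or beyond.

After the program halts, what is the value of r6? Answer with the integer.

  step pc=0: andi  r5, r6, 15  regs=(0,12,7,1,15,5,5)
  step pc=1: nor  r6, r1, r2  regs=(0,12,7,1,15,5,65520)
  step pc=2: ori   r4, r6, 2  regs=(0,12,7,1,65522,5,65520)
  step pc=3: bne  r6, r1, L7  cond=T  regs=(0,12,7,1,65522,5,65520)
  step pc=4: ori   r6, r5, 4  regs=(0,12,7,1,65522,5,5)
  step pc=7: and  r1, r5, r1  regs=(0,4,7,1,65522,5,5)

5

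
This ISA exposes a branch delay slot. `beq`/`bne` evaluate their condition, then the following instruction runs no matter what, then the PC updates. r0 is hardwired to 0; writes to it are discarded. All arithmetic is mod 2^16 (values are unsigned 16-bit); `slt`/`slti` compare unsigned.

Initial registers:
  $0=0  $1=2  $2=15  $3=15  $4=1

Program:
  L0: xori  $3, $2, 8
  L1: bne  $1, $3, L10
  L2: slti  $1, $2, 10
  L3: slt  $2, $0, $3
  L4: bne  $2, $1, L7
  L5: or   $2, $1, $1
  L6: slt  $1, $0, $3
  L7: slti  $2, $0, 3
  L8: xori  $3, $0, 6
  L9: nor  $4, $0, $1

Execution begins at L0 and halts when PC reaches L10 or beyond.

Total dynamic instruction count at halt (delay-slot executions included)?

  step pc=0: xori  $3, $2, 8  regs=(0,2,15,7,1)
  step pc=1: bne  $1, $3, L10  cond=T  regs=(0,2,15,7,1)
  step pc=2: slti  $1, $2, 10  regs=(0,0,15,7,1)

3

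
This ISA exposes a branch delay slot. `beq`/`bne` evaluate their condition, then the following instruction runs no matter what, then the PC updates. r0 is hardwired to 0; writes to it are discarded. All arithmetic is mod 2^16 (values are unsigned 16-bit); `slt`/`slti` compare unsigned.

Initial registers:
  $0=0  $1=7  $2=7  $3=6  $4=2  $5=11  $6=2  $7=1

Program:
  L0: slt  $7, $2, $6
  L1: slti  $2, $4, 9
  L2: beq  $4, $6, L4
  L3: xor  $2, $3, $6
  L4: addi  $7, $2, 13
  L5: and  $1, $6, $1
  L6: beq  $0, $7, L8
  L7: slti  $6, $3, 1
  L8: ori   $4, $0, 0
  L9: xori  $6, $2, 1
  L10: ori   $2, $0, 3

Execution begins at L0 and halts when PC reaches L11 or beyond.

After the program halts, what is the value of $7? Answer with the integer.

[0] slt  $7, $2, $6  →  {$0:0, $1:7, $2:7, $3:6, $4:2, $5:11, $6:2, $7:0}
[1] slti  $2, $4, 9  →  {$0:0, $1:7, $2:1, $3:6, $4:2, $5:11, $6:2, $7:0}
[2] beq  $4, $6, L4  →  {$0:0, $1:7, $2:1, $3:6, $4:2, $5:11, $6:2, $7:0}  ⟨branch taken⟩
[3] xor  $2, $3, $6  →  {$0:0, $1:7, $2:4, $3:6, $4:2, $5:11, $6:2, $7:0}
[4] addi  $7, $2, 13  →  {$0:0, $1:7, $2:4, $3:6, $4:2, $5:11, $6:2, $7:17}
[5] and  $1, $6, $1  →  {$0:0, $1:2, $2:4, $3:6, $4:2, $5:11, $6:2, $7:17}
[6] beq  $0, $7, L8  →  {$0:0, $1:2, $2:4, $3:6, $4:2, $5:11, $6:2, $7:17}  ⟨branch fallthrough⟩
[7] slti  $6, $3, 1  →  {$0:0, $1:2, $2:4, $3:6, $4:2, $5:11, $6:0, $7:17}
[8] ori   $4, $0, 0  →  {$0:0, $1:2, $2:4, $3:6, $4:0, $5:11, $6:0, $7:17}
[9] xori  $6, $2, 1  →  {$0:0, $1:2, $2:4, $3:6, $4:0, $5:11, $6:5, $7:17}
[10] ori   $2, $0, 3  →  {$0:0, $1:2, $2:3, $3:6, $4:0, $5:11, $6:5, $7:17}

17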